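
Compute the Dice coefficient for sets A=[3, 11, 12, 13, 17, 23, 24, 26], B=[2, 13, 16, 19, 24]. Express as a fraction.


A intersect B = [13, 24]
|A intersect B| = 2
|A| = 8, |B| = 5
Dice = 2*2 / (8+5)
= 4 / 13 = 4/13

4/13


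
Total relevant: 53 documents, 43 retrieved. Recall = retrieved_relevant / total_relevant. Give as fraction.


Recall = retrieved_relevant / total_relevant
= 43 / 53
= 43 / (43 + 10)
= 43/53

43/53


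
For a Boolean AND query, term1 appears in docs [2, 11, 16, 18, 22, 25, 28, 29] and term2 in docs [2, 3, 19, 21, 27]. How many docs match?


Boolean AND: find intersection of posting lists
term1 docs: [2, 11, 16, 18, 22, 25, 28, 29]
term2 docs: [2, 3, 19, 21, 27]
Intersection: [2]
|intersection| = 1

1


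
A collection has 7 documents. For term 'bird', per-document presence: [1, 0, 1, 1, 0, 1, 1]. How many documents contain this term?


Checking each document for 'bird':
Doc 1: present
Doc 2: absent
Doc 3: present
Doc 4: present
Doc 5: absent
Doc 6: present
Doc 7: present
df = sum of presences = 1 + 0 + 1 + 1 + 0 + 1 + 1 = 5

5


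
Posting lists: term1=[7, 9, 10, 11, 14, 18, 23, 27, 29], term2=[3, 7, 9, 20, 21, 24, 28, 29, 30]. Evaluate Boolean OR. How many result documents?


Boolean OR: find union of posting lists
term1 docs: [7, 9, 10, 11, 14, 18, 23, 27, 29]
term2 docs: [3, 7, 9, 20, 21, 24, 28, 29, 30]
Union: [3, 7, 9, 10, 11, 14, 18, 20, 21, 23, 24, 27, 28, 29, 30]
|union| = 15

15


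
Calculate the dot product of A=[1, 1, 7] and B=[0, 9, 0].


Dot product = sum of element-wise products
A[0]*B[0] = 1*0 = 0
A[1]*B[1] = 1*9 = 9
A[2]*B[2] = 7*0 = 0
Sum = 0 + 9 + 0 = 9

9


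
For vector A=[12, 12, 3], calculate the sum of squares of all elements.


|A|^2 = sum of squared components
A[0]^2 = 12^2 = 144
A[1]^2 = 12^2 = 144
A[2]^2 = 3^2 = 9
Sum = 144 + 144 + 9 = 297

297


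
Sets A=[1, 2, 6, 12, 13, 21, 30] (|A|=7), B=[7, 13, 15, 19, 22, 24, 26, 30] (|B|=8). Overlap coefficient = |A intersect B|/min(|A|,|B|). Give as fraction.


A intersect B = [13, 30]
|A intersect B| = 2
min(|A|, |B|) = min(7, 8) = 7
Overlap = 2 / 7 = 2/7

2/7


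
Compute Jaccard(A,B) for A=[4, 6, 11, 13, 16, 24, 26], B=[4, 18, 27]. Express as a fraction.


A intersect B = [4]
|A intersect B| = 1
A union B = [4, 6, 11, 13, 16, 18, 24, 26, 27]
|A union B| = 9
Jaccard = 1/9 = 1/9

1/9


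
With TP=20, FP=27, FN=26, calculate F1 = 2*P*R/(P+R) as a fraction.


F1 = 2 * P * R / (P + R)
P = TP/(TP+FP) = 20/47 = 20/47
R = TP/(TP+FN) = 20/46 = 10/23
2 * P * R = 2 * 20/47 * 10/23 = 400/1081
P + R = 20/47 + 10/23 = 930/1081
F1 = 400/1081 / 930/1081 = 40/93

40/93


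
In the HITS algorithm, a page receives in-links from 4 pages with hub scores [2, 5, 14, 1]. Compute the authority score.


Authority = sum of hub scores of in-linkers
In-link 1: hub score = 2
In-link 2: hub score = 5
In-link 3: hub score = 14
In-link 4: hub score = 1
Authority = 2 + 5 + 14 + 1 = 22

22


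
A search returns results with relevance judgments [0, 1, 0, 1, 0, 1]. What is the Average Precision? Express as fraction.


Computing P@k for each relevant position:
Position 1: not relevant
Position 2: relevant, P@2 = 1/2 = 1/2
Position 3: not relevant
Position 4: relevant, P@4 = 2/4 = 1/2
Position 5: not relevant
Position 6: relevant, P@6 = 3/6 = 1/2
Sum of P@k = 1/2 + 1/2 + 1/2 = 3/2
AP = 3/2 / 3 = 1/2

1/2


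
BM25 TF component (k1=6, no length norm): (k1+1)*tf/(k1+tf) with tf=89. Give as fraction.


BM25 TF component = (k1+1)*tf / (k1+tf)
k1 = 6, tf = 89
Numerator = (6+1)*89 = 623
Denominator = 6 + 89 = 95
= 623/95 = 623/95

623/95


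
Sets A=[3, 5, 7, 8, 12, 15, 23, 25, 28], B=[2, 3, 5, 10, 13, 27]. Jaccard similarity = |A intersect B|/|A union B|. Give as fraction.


A intersect B = [3, 5]
|A intersect B| = 2
A union B = [2, 3, 5, 7, 8, 10, 12, 13, 15, 23, 25, 27, 28]
|A union B| = 13
Jaccard = 2/13 = 2/13

2/13


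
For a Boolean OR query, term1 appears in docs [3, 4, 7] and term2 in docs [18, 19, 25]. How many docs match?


Boolean OR: find union of posting lists
term1 docs: [3, 4, 7]
term2 docs: [18, 19, 25]
Union: [3, 4, 7, 18, 19, 25]
|union| = 6

6


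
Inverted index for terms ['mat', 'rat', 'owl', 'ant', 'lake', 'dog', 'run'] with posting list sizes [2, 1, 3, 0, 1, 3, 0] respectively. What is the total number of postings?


Summing posting list sizes:
'mat': 2 postings
'rat': 1 postings
'owl': 3 postings
'ant': 0 postings
'lake': 1 postings
'dog': 3 postings
'run': 0 postings
Total = 2 + 1 + 3 + 0 + 1 + 3 + 0 = 10

10


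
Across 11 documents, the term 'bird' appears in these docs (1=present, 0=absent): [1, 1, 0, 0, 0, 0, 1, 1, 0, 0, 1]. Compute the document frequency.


Checking each document for 'bird':
Doc 1: present
Doc 2: present
Doc 3: absent
Doc 4: absent
Doc 5: absent
Doc 6: absent
Doc 7: present
Doc 8: present
Doc 9: absent
Doc 10: absent
Doc 11: present
df = sum of presences = 1 + 1 + 0 + 0 + 0 + 0 + 1 + 1 + 0 + 0 + 1 = 5

5


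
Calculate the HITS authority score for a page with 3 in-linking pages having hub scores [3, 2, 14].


Authority = sum of hub scores of in-linkers
In-link 1: hub score = 3
In-link 2: hub score = 2
In-link 3: hub score = 14
Authority = 3 + 2 + 14 = 19

19


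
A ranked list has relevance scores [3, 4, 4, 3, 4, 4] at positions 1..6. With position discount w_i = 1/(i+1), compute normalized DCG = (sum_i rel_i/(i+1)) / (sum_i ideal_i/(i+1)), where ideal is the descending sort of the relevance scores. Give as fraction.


Position discount weights w_i = 1/(i+1) for i=1..6:
Weights = [1/2, 1/3, 1/4, 1/5, 1/6, 1/7]
Actual relevance: [3, 4, 4, 3, 4, 4]
DCG = 3/2 + 4/3 + 4/4 + 3/5 + 4/6 + 4/7 = 397/70
Ideal relevance (sorted desc): [4, 4, 4, 4, 3, 3]
Ideal DCG = 4/2 + 4/3 + 4/4 + 4/5 + 3/6 + 3/7 = 1273/210
nDCG = DCG / ideal_DCG = 397/70 / 1273/210 = 1191/1273

1191/1273


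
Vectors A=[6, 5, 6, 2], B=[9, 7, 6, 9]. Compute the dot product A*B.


Dot product = sum of element-wise products
A[0]*B[0] = 6*9 = 54
A[1]*B[1] = 5*7 = 35
A[2]*B[2] = 6*6 = 36
A[3]*B[3] = 2*9 = 18
Sum = 54 + 35 + 36 + 18 = 143

143


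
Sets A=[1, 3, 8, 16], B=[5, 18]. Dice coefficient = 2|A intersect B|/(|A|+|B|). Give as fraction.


A intersect B = []
|A intersect B| = 0
|A| = 4, |B| = 2
Dice = 2*0 / (4+2)
= 0 / 6 = 0

0


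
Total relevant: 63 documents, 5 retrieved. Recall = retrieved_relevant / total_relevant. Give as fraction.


Recall = retrieved_relevant / total_relevant
= 5 / 63
= 5 / (5 + 58)
= 5/63

5/63


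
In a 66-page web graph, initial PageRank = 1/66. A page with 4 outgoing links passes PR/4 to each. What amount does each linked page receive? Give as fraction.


Initial PR = 1/66 = 1/66
Outlinks = 4
Contribution per link = PR / outlinks
= 1/66 / 4
= 1/264

1/264


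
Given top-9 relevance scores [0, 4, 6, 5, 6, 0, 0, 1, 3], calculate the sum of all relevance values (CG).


Cumulative Gain = sum of relevance scores
Position 1: rel=0, running sum=0
Position 2: rel=4, running sum=4
Position 3: rel=6, running sum=10
Position 4: rel=5, running sum=15
Position 5: rel=6, running sum=21
Position 6: rel=0, running sum=21
Position 7: rel=0, running sum=21
Position 8: rel=1, running sum=22
Position 9: rel=3, running sum=25
CG = 25

25


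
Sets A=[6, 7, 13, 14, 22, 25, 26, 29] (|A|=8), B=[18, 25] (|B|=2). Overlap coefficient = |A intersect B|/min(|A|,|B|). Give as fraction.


A intersect B = [25]
|A intersect B| = 1
min(|A|, |B|) = min(8, 2) = 2
Overlap = 1 / 2 = 1/2

1/2


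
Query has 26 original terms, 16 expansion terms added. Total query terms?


Original terms: 26
Expansion terms: 16
Total = 26 + 16 = 42

42


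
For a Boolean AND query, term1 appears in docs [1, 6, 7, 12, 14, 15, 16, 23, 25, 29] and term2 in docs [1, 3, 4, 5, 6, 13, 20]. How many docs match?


Boolean AND: find intersection of posting lists
term1 docs: [1, 6, 7, 12, 14, 15, 16, 23, 25, 29]
term2 docs: [1, 3, 4, 5, 6, 13, 20]
Intersection: [1, 6]
|intersection| = 2

2


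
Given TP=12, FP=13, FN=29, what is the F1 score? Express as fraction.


F1 = 2 * P * R / (P + R)
P = TP/(TP+FP) = 12/25 = 12/25
R = TP/(TP+FN) = 12/41 = 12/41
2 * P * R = 2 * 12/25 * 12/41 = 288/1025
P + R = 12/25 + 12/41 = 792/1025
F1 = 288/1025 / 792/1025 = 4/11

4/11


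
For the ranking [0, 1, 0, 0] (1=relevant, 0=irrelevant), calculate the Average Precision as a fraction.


Computing P@k for each relevant position:
Position 1: not relevant
Position 2: relevant, P@2 = 1/2 = 1/2
Position 3: not relevant
Position 4: not relevant
Sum of P@k = 1/2 = 1/2
AP = 1/2 / 1 = 1/2

1/2


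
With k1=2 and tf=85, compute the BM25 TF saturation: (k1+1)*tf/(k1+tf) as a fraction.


BM25 TF component = (k1+1)*tf / (k1+tf)
k1 = 2, tf = 85
Numerator = (2+1)*85 = 255
Denominator = 2 + 85 = 87
= 255/87 = 85/29

85/29


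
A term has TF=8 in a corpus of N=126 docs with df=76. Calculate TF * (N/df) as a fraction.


TF * (N/df)
= 8 * (126/76)
= 8 * 63/38
= 252/19

252/19


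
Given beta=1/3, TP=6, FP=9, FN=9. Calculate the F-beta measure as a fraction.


P = TP/(TP+FP) = 6/15 = 2/5
R = TP/(TP+FN) = 6/15 = 2/5
beta^2 = 1/3^2 = 1/9
(1 + beta^2) = 10/9
Numerator = (1+beta^2)*P*R = 8/45
Denominator = beta^2*P + R = 2/45 + 2/5 = 4/9
F_beta = 2/5

2/5


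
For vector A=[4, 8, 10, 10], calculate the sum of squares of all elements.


|A|^2 = sum of squared components
A[0]^2 = 4^2 = 16
A[1]^2 = 8^2 = 64
A[2]^2 = 10^2 = 100
A[3]^2 = 10^2 = 100
Sum = 16 + 64 + 100 + 100 = 280

280


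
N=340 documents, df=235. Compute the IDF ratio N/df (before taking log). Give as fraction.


IDF ratio = N / df
= 340 / 235
= 68/47

68/47


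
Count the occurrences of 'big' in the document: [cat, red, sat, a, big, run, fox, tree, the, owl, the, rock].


Document has 12 words
Scanning for 'big':
Found at positions: [4]
Count = 1

1


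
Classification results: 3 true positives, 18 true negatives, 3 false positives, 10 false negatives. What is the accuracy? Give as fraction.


Accuracy = (TP + TN) / (TP + TN + FP + FN)
TP + TN = 3 + 18 = 21
Total = 3 + 18 + 3 + 10 = 34
Accuracy = 21 / 34 = 21/34

21/34


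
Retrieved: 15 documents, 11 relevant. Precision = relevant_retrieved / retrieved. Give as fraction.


Precision = relevant_retrieved / total_retrieved
= 11 / 15
= 11 / (11 + 4)
= 11/15

11/15


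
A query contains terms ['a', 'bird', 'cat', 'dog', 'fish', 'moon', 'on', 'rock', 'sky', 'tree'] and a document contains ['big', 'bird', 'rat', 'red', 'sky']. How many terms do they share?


Query terms: ['a', 'bird', 'cat', 'dog', 'fish', 'moon', 'on', 'rock', 'sky', 'tree']
Document terms: ['big', 'bird', 'rat', 'red', 'sky']
Common terms: ['bird', 'sky']
Overlap count = 2

2


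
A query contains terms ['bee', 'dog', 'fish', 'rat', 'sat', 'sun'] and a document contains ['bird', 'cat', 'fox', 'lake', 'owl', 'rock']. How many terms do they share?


Query terms: ['bee', 'dog', 'fish', 'rat', 'sat', 'sun']
Document terms: ['bird', 'cat', 'fox', 'lake', 'owl', 'rock']
Common terms: []
Overlap count = 0

0


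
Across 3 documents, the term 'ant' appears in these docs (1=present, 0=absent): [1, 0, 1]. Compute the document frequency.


Checking each document for 'ant':
Doc 1: present
Doc 2: absent
Doc 3: present
df = sum of presences = 1 + 0 + 1 = 2

2


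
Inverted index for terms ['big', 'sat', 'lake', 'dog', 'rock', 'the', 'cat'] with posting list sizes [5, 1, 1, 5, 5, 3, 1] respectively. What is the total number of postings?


Summing posting list sizes:
'big': 5 postings
'sat': 1 postings
'lake': 1 postings
'dog': 5 postings
'rock': 5 postings
'the': 3 postings
'cat': 1 postings
Total = 5 + 1 + 1 + 5 + 5 + 3 + 1 = 21

21


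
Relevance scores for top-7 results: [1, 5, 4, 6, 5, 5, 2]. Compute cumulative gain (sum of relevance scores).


Cumulative Gain = sum of relevance scores
Position 1: rel=1, running sum=1
Position 2: rel=5, running sum=6
Position 3: rel=4, running sum=10
Position 4: rel=6, running sum=16
Position 5: rel=5, running sum=21
Position 6: rel=5, running sum=26
Position 7: rel=2, running sum=28
CG = 28

28


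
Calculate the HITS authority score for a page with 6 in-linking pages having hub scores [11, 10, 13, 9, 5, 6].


Authority = sum of hub scores of in-linkers
In-link 1: hub score = 11
In-link 2: hub score = 10
In-link 3: hub score = 13
In-link 4: hub score = 9
In-link 5: hub score = 5
In-link 6: hub score = 6
Authority = 11 + 10 + 13 + 9 + 5 + 6 = 54

54


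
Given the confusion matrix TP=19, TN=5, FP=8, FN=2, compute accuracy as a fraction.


Accuracy = (TP + TN) / (TP + TN + FP + FN)
TP + TN = 19 + 5 = 24
Total = 19 + 5 + 8 + 2 = 34
Accuracy = 24 / 34 = 12/17

12/17


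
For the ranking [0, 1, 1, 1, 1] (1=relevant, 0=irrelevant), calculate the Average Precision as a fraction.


Computing P@k for each relevant position:
Position 1: not relevant
Position 2: relevant, P@2 = 1/2 = 1/2
Position 3: relevant, P@3 = 2/3 = 2/3
Position 4: relevant, P@4 = 3/4 = 3/4
Position 5: relevant, P@5 = 4/5 = 4/5
Sum of P@k = 1/2 + 2/3 + 3/4 + 4/5 = 163/60
AP = 163/60 / 4 = 163/240

163/240


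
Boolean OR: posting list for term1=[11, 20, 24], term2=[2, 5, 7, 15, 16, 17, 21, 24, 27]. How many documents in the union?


Boolean OR: find union of posting lists
term1 docs: [11, 20, 24]
term2 docs: [2, 5, 7, 15, 16, 17, 21, 24, 27]
Union: [2, 5, 7, 11, 15, 16, 17, 20, 21, 24, 27]
|union| = 11

11


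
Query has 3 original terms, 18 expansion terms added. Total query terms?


Original terms: 3
Expansion terms: 18
Total = 3 + 18 = 21

21


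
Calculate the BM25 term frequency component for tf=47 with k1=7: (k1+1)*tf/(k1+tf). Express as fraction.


BM25 TF component = (k1+1)*tf / (k1+tf)
k1 = 7, tf = 47
Numerator = (7+1)*47 = 376
Denominator = 7 + 47 = 54
= 376/54 = 188/27

188/27


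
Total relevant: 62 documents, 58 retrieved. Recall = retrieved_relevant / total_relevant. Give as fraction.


Recall = retrieved_relevant / total_relevant
= 58 / 62
= 58 / (58 + 4)
= 29/31

29/31


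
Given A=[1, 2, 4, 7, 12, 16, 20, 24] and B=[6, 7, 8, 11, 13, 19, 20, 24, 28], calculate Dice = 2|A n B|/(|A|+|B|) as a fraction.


A intersect B = [7, 20, 24]
|A intersect B| = 3
|A| = 8, |B| = 9
Dice = 2*3 / (8+9)
= 6 / 17 = 6/17

6/17


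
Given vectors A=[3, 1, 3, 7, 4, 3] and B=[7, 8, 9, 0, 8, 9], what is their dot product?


Dot product = sum of element-wise products
A[0]*B[0] = 3*7 = 21
A[1]*B[1] = 1*8 = 8
A[2]*B[2] = 3*9 = 27
A[3]*B[3] = 7*0 = 0
A[4]*B[4] = 4*8 = 32
A[5]*B[5] = 3*9 = 27
Sum = 21 + 8 + 27 + 0 + 32 + 27 = 115

115


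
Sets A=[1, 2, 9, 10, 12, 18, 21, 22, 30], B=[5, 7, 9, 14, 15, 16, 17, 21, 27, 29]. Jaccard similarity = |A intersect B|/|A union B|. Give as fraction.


A intersect B = [9, 21]
|A intersect B| = 2
A union B = [1, 2, 5, 7, 9, 10, 12, 14, 15, 16, 17, 18, 21, 22, 27, 29, 30]
|A union B| = 17
Jaccard = 2/17 = 2/17

2/17


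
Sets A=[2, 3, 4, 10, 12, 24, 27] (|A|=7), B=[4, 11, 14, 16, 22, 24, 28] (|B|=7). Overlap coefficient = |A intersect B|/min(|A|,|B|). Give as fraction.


A intersect B = [4, 24]
|A intersect B| = 2
min(|A|, |B|) = min(7, 7) = 7
Overlap = 2 / 7 = 2/7

2/7


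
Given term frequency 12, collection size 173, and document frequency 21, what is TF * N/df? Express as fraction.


TF * (N/df)
= 12 * (173/21)
= 12 * 173/21
= 692/7

692/7


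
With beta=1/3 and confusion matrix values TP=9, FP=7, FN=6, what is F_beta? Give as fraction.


P = TP/(TP+FP) = 9/16 = 9/16
R = TP/(TP+FN) = 9/15 = 3/5
beta^2 = 1/3^2 = 1/9
(1 + beta^2) = 10/9
Numerator = (1+beta^2)*P*R = 3/8
Denominator = beta^2*P + R = 1/16 + 3/5 = 53/80
F_beta = 30/53

30/53


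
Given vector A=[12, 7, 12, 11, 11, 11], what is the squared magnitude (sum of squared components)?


|A|^2 = sum of squared components
A[0]^2 = 12^2 = 144
A[1]^2 = 7^2 = 49
A[2]^2 = 12^2 = 144
A[3]^2 = 11^2 = 121
A[4]^2 = 11^2 = 121
A[5]^2 = 11^2 = 121
Sum = 144 + 49 + 144 + 121 + 121 + 121 = 700

700


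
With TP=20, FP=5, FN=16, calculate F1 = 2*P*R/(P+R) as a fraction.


F1 = 2 * P * R / (P + R)
P = TP/(TP+FP) = 20/25 = 4/5
R = TP/(TP+FN) = 20/36 = 5/9
2 * P * R = 2 * 4/5 * 5/9 = 8/9
P + R = 4/5 + 5/9 = 61/45
F1 = 8/9 / 61/45 = 40/61

40/61


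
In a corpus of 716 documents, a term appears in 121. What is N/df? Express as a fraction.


IDF ratio = N / df
= 716 / 121
= 716/121

716/121


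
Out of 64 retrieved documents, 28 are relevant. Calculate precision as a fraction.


Precision = relevant_retrieved / total_retrieved
= 28 / 64
= 28 / (28 + 36)
= 7/16

7/16


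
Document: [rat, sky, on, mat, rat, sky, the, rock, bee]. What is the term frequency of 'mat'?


Document has 9 words
Scanning for 'mat':
Found at positions: [3]
Count = 1

1


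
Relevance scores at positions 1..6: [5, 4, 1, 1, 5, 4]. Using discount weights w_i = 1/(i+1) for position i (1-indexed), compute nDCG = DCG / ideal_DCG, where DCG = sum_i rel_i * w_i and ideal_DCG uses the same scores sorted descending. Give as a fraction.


Position discount weights w_i = 1/(i+1) for i=1..6:
Weights = [1/2, 1/3, 1/4, 1/5, 1/6, 1/7]
Actual relevance: [5, 4, 1, 1, 5, 4]
DCG = 5/2 + 4/3 + 1/4 + 1/5 + 5/6 + 4/7 = 2389/420
Ideal relevance (sorted desc): [5, 5, 4, 4, 1, 1]
Ideal DCG = 5/2 + 5/3 + 4/4 + 4/5 + 1/6 + 1/7 = 659/105
nDCG = DCG / ideal_DCG = 2389/420 / 659/105 = 2389/2636

2389/2636


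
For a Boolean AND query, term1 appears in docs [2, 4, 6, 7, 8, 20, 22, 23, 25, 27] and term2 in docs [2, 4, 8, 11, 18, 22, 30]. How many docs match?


Boolean AND: find intersection of posting lists
term1 docs: [2, 4, 6, 7, 8, 20, 22, 23, 25, 27]
term2 docs: [2, 4, 8, 11, 18, 22, 30]
Intersection: [2, 4, 8, 22]
|intersection| = 4

4


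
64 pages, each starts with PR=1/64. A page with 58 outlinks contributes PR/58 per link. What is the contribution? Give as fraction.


Initial PR = 1/64 = 1/64
Outlinks = 58
Contribution per link = PR / outlinks
= 1/64 / 58
= 1/3712

1/3712


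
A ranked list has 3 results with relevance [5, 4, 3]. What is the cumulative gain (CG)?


Cumulative Gain = sum of relevance scores
Position 1: rel=5, running sum=5
Position 2: rel=4, running sum=9
Position 3: rel=3, running sum=12
CG = 12

12


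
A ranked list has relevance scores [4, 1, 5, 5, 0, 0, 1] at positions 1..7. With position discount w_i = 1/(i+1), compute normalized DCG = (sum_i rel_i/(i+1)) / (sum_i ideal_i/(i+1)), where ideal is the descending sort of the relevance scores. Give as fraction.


Position discount weights w_i = 1/(i+1) for i=1..7:
Weights = [1/2, 1/3, 1/4, 1/5, 1/6, 1/7, 1/8]
Actual relevance: [4, 1, 5, 5, 0, 0, 1]
DCG = 4/2 + 1/3 + 5/4 + 5/5 + 0/6 + 0/7 + 1/8 = 113/24
Ideal relevance (sorted desc): [5, 5, 4, 1, 1, 0, 0]
Ideal DCG = 5/2 + 5/3 + 4/4 + 1/5 + 1/6 + 0/7 + 0/8 = 83/15
nDCG = DCG / ideal_DCG = 113/24 / 83/15 = 565/664

565/664


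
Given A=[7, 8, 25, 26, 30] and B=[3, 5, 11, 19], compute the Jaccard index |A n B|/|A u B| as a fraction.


A intersect B = []
|A intersect B| = 0
A union B = [3, 5, 7, 8, 11, 19, 25, 26, 30]
|A union B| = 9
Jaccard = 0/9 = 0

0


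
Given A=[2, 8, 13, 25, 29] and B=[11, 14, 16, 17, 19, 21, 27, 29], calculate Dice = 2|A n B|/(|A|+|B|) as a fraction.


A intersect B = [29]
|A intersect B| = 1
|A| = 5, |B| = 8
Dice = 2*1 / (5+8)
= 2 / 13 = 2/13

2/13


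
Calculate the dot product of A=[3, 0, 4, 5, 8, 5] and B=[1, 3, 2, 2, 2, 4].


Dot product = sum of element-wise products
A[0]*B[0] = 3*1 = 3
A[1]*B[1] = 0*3 = 0
A[2]*B[2] = 4*2 = 8
A[3]*B[3] = 5*2 = 10
A[4]*B[4] = 8*2 = 16
A[5]*B[5] = 5*4 = 20
Sum = 3 + 0 + 8 + 10 + 16 + 20 = 57

57


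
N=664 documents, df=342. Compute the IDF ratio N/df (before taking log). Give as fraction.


IDF ratio = N / df
= 664 / 342
= 332/171

332/171


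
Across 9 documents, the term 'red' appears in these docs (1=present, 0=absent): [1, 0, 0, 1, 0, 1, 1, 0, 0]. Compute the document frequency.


Checking each document for 'red':
Doc 1: present
Doc 2: absent
Doc 3: absent
Doc 4: present
Doc 5: absent
Doc 6: present
Doc 7: present
Doc 8: absent
Doc 9: absent
df = sum of presences = 1 + 0 + 0 + 1 + 0 + 1 + 1 + 0 + 0 = 4

4


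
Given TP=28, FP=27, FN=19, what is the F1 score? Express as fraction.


F1 = 2 * P * R / (P + R)
P = TP/(TP+FP) = 28/55 = 28/55
R = TP/(TP+FN) = 28/47 = 28/47
2 * P * R = 2 * 28/55 * 28/47 = 1568/2585
P + R = 28/55 + 28/47 = 2856/2585
F1 = 1568/2585 / 2856/2585 = 28/51

28/51


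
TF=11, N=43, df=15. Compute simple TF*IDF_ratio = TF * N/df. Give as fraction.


TF * (N/df)
= 11 * (43/15)
= 11 * 43/15
= 473/15

473/15


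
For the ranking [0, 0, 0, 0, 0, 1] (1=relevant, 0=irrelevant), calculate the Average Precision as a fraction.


Computing P@k for each relevant position:
Position 1: not relevant
Position 2: not relevant
Position 3: not relevant
Position 4: not relevant
Position 5: not relevant
Position 6: relevant, P@6 = 1/6 = 1/6
Sum of P@k = 1/6 = 1/6
AP = 1/6 / 1 = 1/6

1/6


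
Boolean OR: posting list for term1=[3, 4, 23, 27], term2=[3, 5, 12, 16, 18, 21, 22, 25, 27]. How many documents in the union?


Boolean OR: find union of posting lists
term1 docs: [3, 4, 23, 27]
term2 docs: [3, 5, 12, 16, 18, 21, 22, 25, 27]
Union: [3, 4, 5, 12, 16, 18, 21, 22, 23, 25, 27]
|union| = 11

11


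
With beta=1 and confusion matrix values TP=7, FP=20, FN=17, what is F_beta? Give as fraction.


P = TP/(TP+FP) = 7/27 = 7/27
R = TP/(TP+FN) = 7/24 = 7/24
beta^2 = 1^2 = 1
(1 + beta^2) = 2
Numerator = (1+beta^2)*P*R = 49/324
Denominator = beta^2*P + R = 7/27 + 7/24 = 119/216
F_beta = 14/51

14/51


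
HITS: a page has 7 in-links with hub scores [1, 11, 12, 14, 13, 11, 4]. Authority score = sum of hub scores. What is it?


Authority = sum of hub scores of in-linkers
In-link 1: hub score = 1
In-link 2: hub score = 11
In-link 3: hub score = 12
In-link 4: hub score = 14
In-link 5: hub score = 13
In-link 6: hub score = 11
In-link 7: hub score = 4
Authority = 1 + 11 + 12 + 14 + 13 + 11 + 4 = 66

66


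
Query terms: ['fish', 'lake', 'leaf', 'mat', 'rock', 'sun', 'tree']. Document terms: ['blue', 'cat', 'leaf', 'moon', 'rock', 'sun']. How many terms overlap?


Query terms: ['fish', 'lake', 'leaf', 'mat', 'rock', 'sun', 'tree']
Document terms: ['blue', 'cat', 'leaf', 'moon', 'rock', 'sun']
Common terms: ['leaf', 'rock', 'sun']
Overlap count = 3

3


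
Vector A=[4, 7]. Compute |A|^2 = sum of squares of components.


|A|^2 = sum of squared components
A[0]^2 = 4^2 = 16
A[1]^2 = 7^2 = 49
Sum = 16 + 49 = 65

65


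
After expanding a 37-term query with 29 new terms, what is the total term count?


Original terms: 37
Expansion terms: 29
Total = 37 + 29 = 66

66


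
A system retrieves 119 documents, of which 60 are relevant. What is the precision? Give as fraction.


Precision = relevant_retrieved / total_retrieved
= 60 / 119
= 60 / (60 + 59)
= 60/119

60/119


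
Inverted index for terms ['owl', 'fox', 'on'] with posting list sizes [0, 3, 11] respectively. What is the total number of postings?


Summing posting list sizes:
'owl': 0 postings
'fox': 3 postings
'on': 11 postings
Total = 0 + 3 + 11 = 14

14


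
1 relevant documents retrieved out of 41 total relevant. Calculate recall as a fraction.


Recall = retrieved_relevant / total_relevant
= 1 / 41
= 1 / (1 + 40)
= 1/41

1/41


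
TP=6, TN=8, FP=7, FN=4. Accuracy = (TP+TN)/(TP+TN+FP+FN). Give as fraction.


Accuracy = (TP + TN) / (TP + TN + FP + FN)
TP + TN = 6 + 8 = 14
Total = 6 + 8 + 7 + 4 = 25
Accuracy = 14 / 25 = 14/25

14/25


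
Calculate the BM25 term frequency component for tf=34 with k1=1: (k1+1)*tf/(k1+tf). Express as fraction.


BM25 TF component = (k1+1)*tf / (k1+tf)
k1 = 1, tf = 34
Numerator = (1+1)*34 = 68
Denominator = 1 + 34 = 35
= 68/35 = 68/35

68/35


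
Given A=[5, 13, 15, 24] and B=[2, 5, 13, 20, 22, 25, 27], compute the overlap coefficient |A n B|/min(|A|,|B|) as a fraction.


A intersect B = [5, 13]
|A intersect B| = 2
min(|A|, |B|) = min(4, 7) = 4
Overlap = 2 / 4 = 1/2

1/2


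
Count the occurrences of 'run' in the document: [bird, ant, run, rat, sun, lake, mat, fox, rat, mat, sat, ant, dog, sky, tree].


Document has 15 words
Scanning for 'run':
Found at positions: [2]
Count = 1

1


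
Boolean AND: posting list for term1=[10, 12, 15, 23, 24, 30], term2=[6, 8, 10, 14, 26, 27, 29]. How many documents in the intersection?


Boolean AND: find intersection of posting lists
term1 docs: [10, 12, 15, 23, 24, 30]
term2 docs: [6, 8, 10, 14, 26, 27, 29]
Intersection: [10]
|intersection| = 1

1


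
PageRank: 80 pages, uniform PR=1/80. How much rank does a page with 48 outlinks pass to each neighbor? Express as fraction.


Initial PR = 1/80 = 1/80
Outlinks = 48
Contribution per link = PR / outlinks
= 1/80 / 48
= 1/3840

1/3840


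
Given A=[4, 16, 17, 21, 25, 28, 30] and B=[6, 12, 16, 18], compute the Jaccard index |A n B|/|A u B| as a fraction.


A intersect B = [16]
|A intersect B| = 1
A union B = [4, 6, 12, 16, 17, 18, 21, 25, 28, 30]
|A union B| = 10
Jaccard = 1/10 = 1/10

1/10


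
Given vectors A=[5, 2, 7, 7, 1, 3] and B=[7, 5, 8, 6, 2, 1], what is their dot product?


Dot product = sum of element-wise products
A[0]*B[0] = 5*7 = 35
A[1]*B[1] = 2*5 = 10
A[2]*B[2] = 7*8 = 56
A[3]*B[3] = 7*6 = 42
A[4]*B[4] = 1*2 = 2
A[5]*B[5] = 3*1 = 3
Sum = 35 + 10 + 56 + 42 + 2 + 3 = 148

148


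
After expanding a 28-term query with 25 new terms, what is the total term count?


Original terms: 28
Expansion terms: 25
Total = 28 + 25 = 53

53


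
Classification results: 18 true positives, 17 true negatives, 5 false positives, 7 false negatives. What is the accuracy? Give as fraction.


Accuracy = (TP + TN) / (TP + TN + FP + FN)
TP + TN = 18 + 17 = 35
Total = 18 + 17 + 5 + 7 = 47
Accuracy = 35 / 47 = 35/47

35/47


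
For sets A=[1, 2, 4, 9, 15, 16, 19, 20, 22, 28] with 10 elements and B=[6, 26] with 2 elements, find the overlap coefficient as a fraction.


A intersect B = []
|A intersect B| = 0
min(|A|, |B|) = min(10, 2) = 2
Overlap = 0 / 2 = 0

0


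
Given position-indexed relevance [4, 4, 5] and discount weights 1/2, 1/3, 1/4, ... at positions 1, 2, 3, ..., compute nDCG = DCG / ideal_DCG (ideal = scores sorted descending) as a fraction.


Position discount weights w_i = 1/(i+1) for i=1..3:
Weights = [1/2, 1/3, 1/4]
Actual relevance: [4, 4, 5]
DCG = 4/2 + 4/3 + 5/4 = 55/12
Ideal relevance (sorted desc): [5, 4, 4]
Ideal DCG = 5/2 + 4/3 + 4/4 = 29/6
nDCG = DCG / ideal_DCG = 55/12 / 29/6 = 55/58

55/58


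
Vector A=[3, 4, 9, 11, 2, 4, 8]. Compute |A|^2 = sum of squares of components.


|A|^2 = sum of squared components
A[0]^2 = 3^2 = 9
A[1]^2 = 4^2 = 16
A[2]^2 = 9^2 = 81
A[3]^2 = 11^2 = 121
A[4]^2 = 2^2 = 4
A[5]^2 = 4^2 = 16
A[6]^2 = 8^2 = 64
Sum = 9 + 16 + 81 + 121 + 4 + 16 + 64 = 311

311


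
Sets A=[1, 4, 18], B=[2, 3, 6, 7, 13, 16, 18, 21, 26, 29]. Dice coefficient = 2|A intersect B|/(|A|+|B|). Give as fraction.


A intersect B = [18]
|A intersect B| = 1
|A| = 3, |B| = 10
Dice = 2*1 / (3+10)
= 2 / 13 = 2/13

2/13


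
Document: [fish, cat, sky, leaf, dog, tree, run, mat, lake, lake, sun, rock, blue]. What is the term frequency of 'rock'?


Document has 13 words
Scanning for 'rock':
Found at positions: [11]
Count = 1

1


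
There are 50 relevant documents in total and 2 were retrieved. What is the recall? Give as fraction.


Recall = retrieved_relevant / total_relevant
= 2 / 50
= 2 / (2 + 48)
= 1/25

1/25


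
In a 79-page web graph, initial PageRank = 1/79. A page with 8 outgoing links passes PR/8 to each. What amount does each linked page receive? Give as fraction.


Initial PR = 1/79 = 1/79
Outlinks = 8
Contribution per link = PR / outlinks
= 1/79 / 8
= 1/632

1/632


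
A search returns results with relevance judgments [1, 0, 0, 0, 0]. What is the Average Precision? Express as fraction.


Computing P@k for each relevant position:
Position 1: relevant, P@1 = 1/1 = 1
Position 2: not relevant
Position 3: not relevant
Position 4: not relevant
Position 5: not relevant
Sum of P@k = 1 = 1
AP = 1 / 1 = 1

1


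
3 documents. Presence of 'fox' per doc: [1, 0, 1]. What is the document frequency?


Checking each document for 'fox':
Doc 1: present
Doc 2: absent
Doc 3: present
df = sum of presences = 1 + 0 + 1 = 2

2


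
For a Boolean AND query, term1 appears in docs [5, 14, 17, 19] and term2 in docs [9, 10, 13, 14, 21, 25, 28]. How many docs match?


Boolean AND: find intersection of posting lists
term1 docs: [5, 14, 17, 19]
term2 docs: [9, 10, 13, 14, 21, 25, 28]
Intersection: [14]
|intersection| = 1

1


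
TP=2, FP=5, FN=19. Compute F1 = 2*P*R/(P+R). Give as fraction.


F1 = 2 * P * R / (P + R)
P = TP/(TP+FP) = 2/7 = 2/7
R = TP/(TP+FN) = 2/21 = 2/21
2 * P * R = 2 * 2/7 * 2/21 = 8/147
P + R = 2/7 + 2/21 = 8/21
F1 = 8/147 / 8/21 = 1/7

1/7


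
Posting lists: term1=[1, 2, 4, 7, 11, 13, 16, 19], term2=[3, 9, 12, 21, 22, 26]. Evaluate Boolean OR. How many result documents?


Boolean OR: find union of posting lists
term1 docs: [1, 2, 4, 7, 11, 13, 16, 19]
term2 docs: [3, 9, 12, 21, 22, 26]
Union: [1, 2, 3, 4, 7, 9, 11, 12, 13, 16, 19, 21, 22, 26]
|union| = 14

14


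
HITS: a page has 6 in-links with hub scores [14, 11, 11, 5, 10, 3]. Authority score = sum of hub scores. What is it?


Authority = sum of hub scores of in-linkers
In-link 1: hub score = 14
In-link 2: hub score = 11
In-link 3: hub score = 11
In-link 4: hub score = 5
In-link 5: hub score = 10
In-link 6: hub score = 3
Authority = 14 + 11 + 11 + 5 + 10 + 3 = 54

54


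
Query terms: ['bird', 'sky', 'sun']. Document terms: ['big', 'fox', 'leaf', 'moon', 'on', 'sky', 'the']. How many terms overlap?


Query terms: ['bird', 'sky', 'sun']
Document terms: ['big', 'fox', 'leaf', 'moon', 'on', 'sky', 'the']
Common terms: ['sky']
Overlap count = 1

1


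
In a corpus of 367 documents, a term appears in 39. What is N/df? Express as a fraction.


IDF ratio = N / df
= 367 / 39
= 367/39

367/39


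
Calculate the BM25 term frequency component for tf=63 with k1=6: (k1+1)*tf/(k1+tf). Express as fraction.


BM25 TF component = (k1+1)*tf / (k1+tf)
k1 = 6, tf = 63
Numerator = (6+1)*63 = 441
Denominator = 6 + 63 = 69
= 441/69 = 147/23

147/23


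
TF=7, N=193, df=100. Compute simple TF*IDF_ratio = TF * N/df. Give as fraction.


TF * (N/df)
= 7 * (193/100)
= 7 * 193/100
= 1351/100

1351/100


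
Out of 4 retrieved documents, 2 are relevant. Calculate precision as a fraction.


Precision = relevant_retrieved / total_retrieved
= 2 / 4
= 2 / (2 + 2)
= 1/2

1/2


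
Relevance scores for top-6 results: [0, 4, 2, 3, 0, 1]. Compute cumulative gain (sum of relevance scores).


Cumulative Gain = sum of relevance scores
Position 1: rel=0, running sum=0
Position 2: rel=4, running sum=4
Position 3: rel=2, running sum=6
Position 4: rel=3, running sum=9
Position 5: rel=0, running sum=9
Position 6: rel=1, running sum=10
CG = 10

10


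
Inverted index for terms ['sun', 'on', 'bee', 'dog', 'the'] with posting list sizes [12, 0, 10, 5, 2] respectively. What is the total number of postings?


Summing posting list sizes:
'sun': 12 postings
'on': 0 postings
'bee': 10 postings
'dog': 5 postings
'the': 2 postings
Total = 12 + 0 + 10 + 5 + 2 = 29

29


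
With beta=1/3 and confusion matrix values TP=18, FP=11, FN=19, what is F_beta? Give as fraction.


P = TP/(TP+FP) = 18/29 = 18/29
R = TP/(TP+FN) = 18/37 = 18/37
beta^2 = 1/3^2 = 1/9
(1 + beta^2) = 10/9
Numerator = (1+beta^2)*P*R = 360/1073
Denominator = beta^2*P + R = 2/29 + 18/37 = 596/1073
F_beta = 90/149

90/149


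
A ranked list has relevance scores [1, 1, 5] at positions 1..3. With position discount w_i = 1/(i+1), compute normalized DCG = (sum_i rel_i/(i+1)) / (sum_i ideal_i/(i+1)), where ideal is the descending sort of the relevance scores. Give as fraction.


Position discount weights w_i = 1/(i+1) for i=1..3:
Weights = [1/2, 1/3, 1/4]
Actual relevance: [1, 1, 5]
DCG = 1/2 + 1/3 + 5/4 = 25/12
Ideal relevance (sorted desc): [5, 1, 1]
Ideal DCG = 5/2 + 1/3 + 1/4 = 37/12
nDCG = DCG / ideal_DCG = 25/12 / 37/12 = 25/37

25/37


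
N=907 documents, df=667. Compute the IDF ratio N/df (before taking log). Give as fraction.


IDF ratio = N / df
= 907 / 667
= 907/667

907/667


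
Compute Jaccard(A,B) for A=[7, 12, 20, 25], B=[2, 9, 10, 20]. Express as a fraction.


A intersect B = [20]
|A intersect B| = 1
A union B = [2, 7, 9, 10, 12, 20, 25]
|A union B| = 7
Jaccard = 1/7 = 1/7

1/7


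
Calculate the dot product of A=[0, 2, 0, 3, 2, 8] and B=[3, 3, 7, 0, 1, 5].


Dot product = sum of element-wise products
A[0]*B[0] = 0*3 = 0
A[1]*B[1] = 2*3 = 6
A[2]*B[2] = 0*7 = 0
A[3]*B[3] = 3*0 = 0
A[4]*B[4] = 2*1 = 2
A[5]*B[5] = 8*5 = 40
Sum = 0 + 6 + 0 + 0 + 2 + 40 = 48

48


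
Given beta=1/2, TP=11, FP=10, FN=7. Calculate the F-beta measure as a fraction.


P = TP/(TP+FP) = 11/21 = 11/21
R = TP/(TP+FN) = 11/18 = 11/18
beta^2 = 1/2^2 = 1/4
(1 + beta^2) = 5/4
Numerator = (1+beta^2)*P*R = 605/1512
Denominator = beta^2*P + R = 11/84 + 11/18 = 187/252
F_beta = 55/102

55/102


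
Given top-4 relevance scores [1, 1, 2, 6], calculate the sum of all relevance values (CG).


Cumulative Gain = sum of relevance scores
Position 1: rel=1, running sum=1
Position 2: rel=1, running sum=2
Position 3: rel=2, running sum=4
Position 4: rel=6, running sum=10
CG = 10

10


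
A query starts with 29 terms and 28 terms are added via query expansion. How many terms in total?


Original terms: 29
Expansion terms: 28
Total = 29 + 28 = 57

57


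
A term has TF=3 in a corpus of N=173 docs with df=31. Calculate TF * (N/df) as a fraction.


TF * (N/df)
= 3 * (173/31)
= 3 * 173/31
= 519/31

519/31


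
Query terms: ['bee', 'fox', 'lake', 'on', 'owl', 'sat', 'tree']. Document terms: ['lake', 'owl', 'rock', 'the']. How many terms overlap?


Query terms: ['bee', 'fox', 'lake', 'on', 'owl', 'sat', 'tree']
Document terms: ['lake', 'owl', 'rock', 'the']
Common terms: ['lake', 'owl']
Overlap count = 2

2


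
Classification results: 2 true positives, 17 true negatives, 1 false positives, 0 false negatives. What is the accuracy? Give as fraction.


Accuracy = (TP + TN) / (TP + TN + FP + FN)
TP + TN = 2 + 17 = 19
Total = 2 + 17 + 1 + 0 = 20
Accuracy = 19 / 20 = 19/20

19/20


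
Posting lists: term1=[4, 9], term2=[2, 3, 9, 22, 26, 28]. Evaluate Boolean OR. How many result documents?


Boolean OR: find union of posting lists
term1 docs: [4, 9]
term2 docs: [2, 3, 9, 22, 26, 28]
Union: [2, 3, 4, 9, 22, 26, 28]
|union| = 7

7


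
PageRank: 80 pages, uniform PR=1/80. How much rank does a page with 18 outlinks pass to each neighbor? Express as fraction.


Initial PR = 1/80 = 1/80
Outlinks = 18
Contribution per link = PR / outlinks
= 1/80 / 18
= 1/1440

1/1440


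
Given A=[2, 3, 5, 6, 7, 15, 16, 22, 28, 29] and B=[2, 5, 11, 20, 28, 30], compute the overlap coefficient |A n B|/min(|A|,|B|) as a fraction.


A intersect B = [2, 5, 28]
|A intersect B| = 3
min(|A|, |B|) = min(10, 6) = 6
Overlap = 3 / 6 = 1/2

1/2


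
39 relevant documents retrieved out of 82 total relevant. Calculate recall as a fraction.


Recall = retrieved_relevant / total_relevant
= 39 / 82
= 39 / (39 + 43)
= 39/82

39/82


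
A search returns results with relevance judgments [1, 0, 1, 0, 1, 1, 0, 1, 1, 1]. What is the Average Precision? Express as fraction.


Computing P@k for each relevant position:
Position 1: relevant, P@1 = 1/1 = 1
Position 2: not relevant
Position 3: relevant, P@3 = 2/3 = 2/3
Position 4: not relevant
Position 5: relevant, P@5 = 3/5 = 3/5
Position 6: relevant, P@6 = 4/6 = 2/3
Position 7: not relevant
Position 8: relevant, P@8 = 5/8 = 5/8
Position 9: relevant, P@9 = 6/9 = 2/3
Position 10: relevant, P@10 = 7/10 = 7/10
Sum of P@k = 1 + 2/3 + 3/5 + 2/3 + 5/8 + 2/3 + 7/10 = 197/40
AP = 197/40 / 7 = 197/280

197/280


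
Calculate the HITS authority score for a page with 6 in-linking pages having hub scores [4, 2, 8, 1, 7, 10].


Authority = sum of hub scores of in-linkers
In-link 1: hub score = 4
In-link 2: hub score = 2
In-link 3: hub score = 8
In-link 4: hub score = 1
In-link 5: hub score = 7
In-link 6: hub score = 10
Authority = 4 + 2 + 8 + 1 + 7 + 10 = 32

32


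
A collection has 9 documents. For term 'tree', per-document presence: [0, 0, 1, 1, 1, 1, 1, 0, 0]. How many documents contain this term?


Checking each document for 'tree':
Doc 1: absent
Doc 2: absent
Doc 3: present
Doc 4: present
Doc 5: present
Doc 6: present
Doc 7: present
Doc 8: absent
Doc 9: absent
df = sum of presences = 0 + 0 + 1 + 1 + 1 + 1 + 1 + 0 + 0 = 5

5


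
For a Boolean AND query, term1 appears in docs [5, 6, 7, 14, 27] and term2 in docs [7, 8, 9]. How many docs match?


Boolean AND: find intersection of posting lists
term1 docs: [5, 6, 7, 14, 27]
term2 docs: [7, 8, 9]
Intersection: [7]
|intersection| = 1

1


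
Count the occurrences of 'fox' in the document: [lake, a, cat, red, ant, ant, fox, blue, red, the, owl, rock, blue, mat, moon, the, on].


Document has 17 words
Scanning for 'fox':
Found at positions: [6]
Count = 1

1


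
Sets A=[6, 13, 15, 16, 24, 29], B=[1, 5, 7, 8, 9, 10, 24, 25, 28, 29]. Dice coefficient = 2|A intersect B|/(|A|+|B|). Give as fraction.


A intersect B = [24, 29]
|A intersect B| = 2
|A| = 6, |B| = 10
Dice = 2*2 / (6+10)
= 4 / 16 = 1/4

1/4


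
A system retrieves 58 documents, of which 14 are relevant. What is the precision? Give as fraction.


Precision = relevant_retrieved / total_retrieved
= 14 / 58
= 14 / (14 + 44)
= 7/29

7/29


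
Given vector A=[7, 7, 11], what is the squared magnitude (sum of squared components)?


|A|^2 = sum of squared components
A[0]^2 = 7^2 = 49
A[1]^2 = 7^2 = 49
A[2]^2 = 11^2 = 121
Sum = 49 + 49 + 121 = 219

219


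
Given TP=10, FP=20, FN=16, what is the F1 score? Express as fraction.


F1 = 2 * P * R / (P + R)
P = TP/(TP+FP) = 10/30 = 1/3
R = TP/(TP+FN) = 10/26 = 5/13
2 * P * R = 2 * 1/3 * 5/13 = 10/39
P + R = 1/3 + 5/13 = 28/39
F1 = 10/39 / 28/39 = 5/14

5/14


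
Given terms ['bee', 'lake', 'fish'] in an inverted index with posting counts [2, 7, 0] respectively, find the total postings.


Summing posting list sizes:
'bee': 2 postings
'lake': 7 postings
'fish': 0 postings
Total = 2 + 7 + 0 = 9

9


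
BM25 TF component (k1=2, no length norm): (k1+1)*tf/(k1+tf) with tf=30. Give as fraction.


BM25 TF component = (k1+1)*tf / (k1+tf)
k1 = 2, tf = 30
Numerator = (2+1)*30 = 90
Denominator = 2 + 30 = 32
= 90/32 = 45/16

45/16


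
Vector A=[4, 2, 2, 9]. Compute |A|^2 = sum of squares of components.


|A|^2 = sum of squared components
A[0]^2 = 4^2 = 16
A[1]^2 = 2^2 = 4
A[2]^2 = 2^2 = 4
A[3]^2 = 9^2 = 81
Sum = 16 + 4 + 4 + 81 = 105

105


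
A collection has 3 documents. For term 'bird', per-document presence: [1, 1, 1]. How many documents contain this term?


Checking each document for 'bird':
Doc 1: present
Doc 2: present
Doc 3: present
df = sum of presences = 1 + 1 + 1 = 3

3


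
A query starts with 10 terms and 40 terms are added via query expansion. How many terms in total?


Original terms: 10
Expansion terms: 40
Total = 10 + 40 = 50

50


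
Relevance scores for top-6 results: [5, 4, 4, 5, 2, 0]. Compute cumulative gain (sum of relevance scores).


Cumulative Gain = sum of relevance scores
Position 1: rel=5, running sum=5
Position 2: rel=4, running sum=9
Position 3: rel=4, running sum=13
Position 4: rel=5, running sum=18
Position 5: rel=2, running sum=20
Position 6: rel=0, running sum=20
CG = 20

20


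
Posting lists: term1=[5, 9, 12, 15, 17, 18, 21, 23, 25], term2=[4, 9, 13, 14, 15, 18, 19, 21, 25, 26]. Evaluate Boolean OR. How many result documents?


Boolean OR: find union of posting lists
term1 docs: [5, 9, 12, 15, 17, 18, 21, 23, 25]
term2 docs: [4, 9, 13, 14, 15, 18, 19, 21, 25, 26]
Union: [4, 5, 9, 12, 13, 14, 15, 17, 18, 19, 21, 23, 25, 26]
|union| = 14

14
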